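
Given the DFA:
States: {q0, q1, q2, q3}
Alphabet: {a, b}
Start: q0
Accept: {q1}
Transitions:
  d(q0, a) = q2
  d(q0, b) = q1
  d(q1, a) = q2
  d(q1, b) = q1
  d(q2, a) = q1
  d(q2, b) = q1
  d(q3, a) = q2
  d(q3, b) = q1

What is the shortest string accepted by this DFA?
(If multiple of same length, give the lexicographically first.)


BFS by string length (lex-first path to each state shown):
  len 0: q0<-""
  len 1: q1<-"b", q2<-"a"
Found accept state at length 1.

"b"


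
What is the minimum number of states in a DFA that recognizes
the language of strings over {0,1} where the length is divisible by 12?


States track (length) mod 12.
Need 12 states: one per remainder 0..11; accept = remainder 0.

12


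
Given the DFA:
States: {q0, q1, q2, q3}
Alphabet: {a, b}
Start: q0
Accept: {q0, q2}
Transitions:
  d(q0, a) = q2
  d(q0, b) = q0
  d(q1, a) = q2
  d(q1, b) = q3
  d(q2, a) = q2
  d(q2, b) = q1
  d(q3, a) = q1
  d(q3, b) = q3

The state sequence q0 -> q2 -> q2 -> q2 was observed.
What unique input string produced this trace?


Trace back each transition to find the symbol:
  q0 --[a]--> q2
  q2 --[a]--> q2
  q2 --[a]--> q2

"aaa"


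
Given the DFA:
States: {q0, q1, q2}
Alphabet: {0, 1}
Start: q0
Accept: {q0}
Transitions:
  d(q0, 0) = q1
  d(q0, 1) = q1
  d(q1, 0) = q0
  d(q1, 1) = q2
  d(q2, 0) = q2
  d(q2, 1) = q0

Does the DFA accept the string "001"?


Trace: q0 -> q1 -> q0 -> q1
Final state: q1
Accept states: {q0}

No, rejected (final state q1 is not an accept state)


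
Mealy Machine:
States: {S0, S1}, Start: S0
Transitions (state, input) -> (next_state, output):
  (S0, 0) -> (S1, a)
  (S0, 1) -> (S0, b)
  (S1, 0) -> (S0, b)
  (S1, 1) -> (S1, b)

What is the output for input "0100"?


Step-by-step:
  (S0, 0) -> (S1, a)
  (S1, 1) -> (S1, b)
  (S1, 0) -> (S0, b)
  (S0, 0) -> (S1, a)

"abba"


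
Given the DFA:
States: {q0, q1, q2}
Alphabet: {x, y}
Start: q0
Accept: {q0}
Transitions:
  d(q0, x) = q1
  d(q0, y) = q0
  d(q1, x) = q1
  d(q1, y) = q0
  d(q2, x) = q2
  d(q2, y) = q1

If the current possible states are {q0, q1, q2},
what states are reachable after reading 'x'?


Apply transition on 'x' from each current state:
  d(q0, x) = q1
  d(q1, x) = q1
  d(q2, x) = q2

{q1, q2}


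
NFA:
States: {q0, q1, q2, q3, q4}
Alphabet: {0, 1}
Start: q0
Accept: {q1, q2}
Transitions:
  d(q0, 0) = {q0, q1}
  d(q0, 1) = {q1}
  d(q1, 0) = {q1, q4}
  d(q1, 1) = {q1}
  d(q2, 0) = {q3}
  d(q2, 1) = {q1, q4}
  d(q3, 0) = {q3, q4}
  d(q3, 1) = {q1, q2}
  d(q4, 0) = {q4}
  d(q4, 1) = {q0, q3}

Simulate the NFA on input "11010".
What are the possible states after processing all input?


Start: {q0}
  --1--> {q1}
  --1--> {q1}
  --0--> {q1, q4}
  --1--> {q0, q1, q3}
  --0--> {q0, q1, q3, q4}

{q0, q1, q3, q4}


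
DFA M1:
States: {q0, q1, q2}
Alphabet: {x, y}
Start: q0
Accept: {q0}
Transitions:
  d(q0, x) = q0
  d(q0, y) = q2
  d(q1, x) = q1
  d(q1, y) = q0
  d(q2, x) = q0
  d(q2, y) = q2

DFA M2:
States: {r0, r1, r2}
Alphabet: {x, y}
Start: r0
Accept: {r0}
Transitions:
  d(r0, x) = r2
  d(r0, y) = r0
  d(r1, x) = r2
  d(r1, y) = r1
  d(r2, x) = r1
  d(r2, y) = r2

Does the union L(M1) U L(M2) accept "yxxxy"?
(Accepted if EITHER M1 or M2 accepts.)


M1: final=q2 accepted=False
M2: final=r2 accepted=False

No, union rejects (neither accepts)


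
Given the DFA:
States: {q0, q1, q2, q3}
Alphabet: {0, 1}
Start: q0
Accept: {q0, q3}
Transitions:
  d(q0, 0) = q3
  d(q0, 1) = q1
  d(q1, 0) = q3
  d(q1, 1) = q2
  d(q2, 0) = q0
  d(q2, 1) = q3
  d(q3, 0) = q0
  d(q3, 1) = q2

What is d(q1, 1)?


Looking up transition d(q1, 1)

q2


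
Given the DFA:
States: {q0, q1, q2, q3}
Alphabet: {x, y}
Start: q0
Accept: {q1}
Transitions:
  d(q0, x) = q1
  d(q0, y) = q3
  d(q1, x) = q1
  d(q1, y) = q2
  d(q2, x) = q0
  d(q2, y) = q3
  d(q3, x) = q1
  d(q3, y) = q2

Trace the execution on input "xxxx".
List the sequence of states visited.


Input: xxxx
d(q0, x) = q1
d(q1, x) = q1
d(q1, x) = q1
d(q1, x) = q1


q0 -> q1 -> q1 -> q1 -> q1


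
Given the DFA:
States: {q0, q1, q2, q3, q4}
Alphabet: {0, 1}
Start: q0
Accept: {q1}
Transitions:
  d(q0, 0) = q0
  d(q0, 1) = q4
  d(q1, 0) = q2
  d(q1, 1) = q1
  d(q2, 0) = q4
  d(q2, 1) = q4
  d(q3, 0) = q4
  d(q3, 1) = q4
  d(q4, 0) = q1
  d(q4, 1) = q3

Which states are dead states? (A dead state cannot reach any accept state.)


Forward reachability from each state:
  q0 -> reaches accept state q1 (live)
  q1 -> reaches accept state q1 (live)
  q2 -> reaches accept state q1 (live)
  q3 -> reaches accept state q1 (live)
  q4 -> reaches accept state q1 (live)

None (all states can reach an accept state)


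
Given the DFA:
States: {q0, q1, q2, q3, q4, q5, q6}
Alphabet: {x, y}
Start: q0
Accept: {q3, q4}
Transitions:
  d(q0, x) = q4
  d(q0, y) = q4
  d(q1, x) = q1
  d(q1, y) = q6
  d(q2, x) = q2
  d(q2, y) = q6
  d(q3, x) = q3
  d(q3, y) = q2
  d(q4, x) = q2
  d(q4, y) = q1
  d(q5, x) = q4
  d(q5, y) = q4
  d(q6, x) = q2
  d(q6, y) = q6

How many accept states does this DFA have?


Accept states listed: {q3, q4}
Counting: q3(1) q4(2)

2


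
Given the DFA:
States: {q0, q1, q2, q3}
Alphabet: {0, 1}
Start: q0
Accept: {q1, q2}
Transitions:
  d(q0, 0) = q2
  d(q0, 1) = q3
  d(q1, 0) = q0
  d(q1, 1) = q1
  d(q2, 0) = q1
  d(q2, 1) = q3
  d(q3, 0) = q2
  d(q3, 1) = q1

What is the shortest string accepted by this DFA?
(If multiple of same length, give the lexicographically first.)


BFS by string length (lex-first path to each state shown):
  len 0: q0<-""
  len 1: q2<-"0", q3<-"1"
Found accept state at length 1.

"0"


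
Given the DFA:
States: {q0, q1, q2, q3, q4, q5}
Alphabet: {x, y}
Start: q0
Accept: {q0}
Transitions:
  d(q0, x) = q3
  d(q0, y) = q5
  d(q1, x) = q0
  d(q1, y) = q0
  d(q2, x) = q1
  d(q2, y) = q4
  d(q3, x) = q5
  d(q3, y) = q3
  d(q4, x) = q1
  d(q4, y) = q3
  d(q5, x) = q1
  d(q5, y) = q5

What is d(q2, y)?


Looking up transition d(q2, y)

q4


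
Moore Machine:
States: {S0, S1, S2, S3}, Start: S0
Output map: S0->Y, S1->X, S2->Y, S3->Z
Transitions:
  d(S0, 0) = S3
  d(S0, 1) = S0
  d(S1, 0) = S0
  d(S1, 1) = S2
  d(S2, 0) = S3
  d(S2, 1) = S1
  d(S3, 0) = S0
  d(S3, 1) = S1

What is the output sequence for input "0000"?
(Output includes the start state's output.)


Start: S0 (output Y)
  --0--> S3 (output Z)
  --0--> S0 (output Y)
  --0--> S3 (output Z)
  --0--> S0 (output Y)

"YZYZY"


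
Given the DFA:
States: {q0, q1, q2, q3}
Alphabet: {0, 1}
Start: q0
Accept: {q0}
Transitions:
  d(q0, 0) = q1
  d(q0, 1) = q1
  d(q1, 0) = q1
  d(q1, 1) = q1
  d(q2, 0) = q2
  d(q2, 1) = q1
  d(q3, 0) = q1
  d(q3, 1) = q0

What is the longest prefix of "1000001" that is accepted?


Run the DFA, marking each prefix where the state is accepting:
  "" -> q0 [accept]
  "1" -> q1 [reject]
  "10" -> q1 [reject]
  "100" -> q1 [reject]
  "1000" -> q1 [reject]
  "10000" -> q1 [reject]
  "100000" -> q1 [reject]
  "1000001" -> q1 [reject]

""


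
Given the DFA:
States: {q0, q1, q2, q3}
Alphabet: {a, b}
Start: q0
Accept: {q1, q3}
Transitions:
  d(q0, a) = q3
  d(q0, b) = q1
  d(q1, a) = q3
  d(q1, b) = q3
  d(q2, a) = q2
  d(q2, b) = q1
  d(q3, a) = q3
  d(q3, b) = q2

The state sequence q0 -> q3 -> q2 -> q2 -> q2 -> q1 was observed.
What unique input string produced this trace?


Trace back each transition to find the symbol:
  q0 --[a]--> q3
  q3 --[b]--> q2
  q2 --[a]--> q2
  q2 --[a]--> q2
  q2 --[b]--> q1

"abaab"


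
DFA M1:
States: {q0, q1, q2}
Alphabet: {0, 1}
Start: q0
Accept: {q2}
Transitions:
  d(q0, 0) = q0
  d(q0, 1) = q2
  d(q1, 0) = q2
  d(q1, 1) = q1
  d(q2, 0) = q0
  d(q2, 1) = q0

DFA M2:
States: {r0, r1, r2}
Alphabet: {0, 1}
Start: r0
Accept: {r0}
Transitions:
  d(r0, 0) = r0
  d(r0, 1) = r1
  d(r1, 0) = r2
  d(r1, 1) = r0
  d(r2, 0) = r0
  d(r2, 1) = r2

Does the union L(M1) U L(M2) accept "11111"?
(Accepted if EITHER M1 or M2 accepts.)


M1: final=q2 accepted=True
M2: final=r1 accepted=False

Yes, union accepts


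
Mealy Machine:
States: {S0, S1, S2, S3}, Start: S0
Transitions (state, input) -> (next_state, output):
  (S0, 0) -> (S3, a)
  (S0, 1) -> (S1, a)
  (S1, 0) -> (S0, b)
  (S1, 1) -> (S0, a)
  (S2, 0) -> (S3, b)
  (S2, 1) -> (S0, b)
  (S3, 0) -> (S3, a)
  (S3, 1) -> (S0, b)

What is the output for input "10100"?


Step-by-step:
  (S0, 1) -> (S1, a)
  (S1, 0) -> (S0, b)
  (S0, 1) -> (S1, a)
  (S1, 0) -> (S0, b)
  (S0, 0) -> (S3, a)

"ababa"


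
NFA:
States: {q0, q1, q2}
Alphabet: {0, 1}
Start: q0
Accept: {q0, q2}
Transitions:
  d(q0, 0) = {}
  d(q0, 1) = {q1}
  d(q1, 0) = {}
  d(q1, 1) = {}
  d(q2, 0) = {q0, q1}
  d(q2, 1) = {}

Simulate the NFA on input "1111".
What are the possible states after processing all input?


Start: {q0}
  --1--> {q1}
  --1--> {}
  --1--> {}
  --1--> {}

{} (empty set, no valid transitions)


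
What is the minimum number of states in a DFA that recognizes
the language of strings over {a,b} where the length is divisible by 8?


States track (length) mod 8.
Need 8 states: one per remainder 0..7; accept = remainder 0.

8


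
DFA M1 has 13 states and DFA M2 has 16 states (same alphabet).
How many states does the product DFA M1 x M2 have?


Product construction pairs every M1 state with every M2 state.
13 * 16 = 208

208


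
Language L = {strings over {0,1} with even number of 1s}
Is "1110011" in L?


count('1') = 5; 5 mod 2 = 1

No, "1110011" is not in L


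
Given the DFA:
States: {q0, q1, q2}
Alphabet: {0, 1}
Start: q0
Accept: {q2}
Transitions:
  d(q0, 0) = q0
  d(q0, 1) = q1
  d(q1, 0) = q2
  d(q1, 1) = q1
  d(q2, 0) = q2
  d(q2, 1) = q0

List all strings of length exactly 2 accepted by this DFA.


All strings of length 2: 4 total
Accepted: 1

"10"


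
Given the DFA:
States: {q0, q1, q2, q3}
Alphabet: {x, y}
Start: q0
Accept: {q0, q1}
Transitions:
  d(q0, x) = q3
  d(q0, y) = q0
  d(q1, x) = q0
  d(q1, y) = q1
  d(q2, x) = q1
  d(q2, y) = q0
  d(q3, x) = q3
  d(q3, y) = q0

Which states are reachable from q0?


BFS from q0:
  layer 0: {q0}
  layer 1: {q3}

{q0, q3}


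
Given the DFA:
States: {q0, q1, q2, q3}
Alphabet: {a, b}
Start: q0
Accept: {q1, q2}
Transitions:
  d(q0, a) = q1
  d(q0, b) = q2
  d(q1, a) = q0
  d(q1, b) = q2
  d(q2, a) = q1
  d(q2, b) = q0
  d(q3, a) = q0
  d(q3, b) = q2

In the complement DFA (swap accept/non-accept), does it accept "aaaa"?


Trace: q0 -> q1 -> q0 -> q1 -> q0
Final: q0
Original accept: {q1, q2}
Complement: q0 is not in original accept

Yes, complement accepts (original rejects)


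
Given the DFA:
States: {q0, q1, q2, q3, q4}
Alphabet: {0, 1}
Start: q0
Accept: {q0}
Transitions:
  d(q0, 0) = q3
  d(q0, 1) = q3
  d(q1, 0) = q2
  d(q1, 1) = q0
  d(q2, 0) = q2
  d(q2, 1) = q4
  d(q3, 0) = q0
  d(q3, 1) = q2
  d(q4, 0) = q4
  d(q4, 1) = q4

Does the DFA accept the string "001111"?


Trace: q0 -> q3 -> q0 -> q3 -> q2 -> q4 -> q4
Final state: q4
Accept states: {q0}

No, rejected (final state q4 is not an accept state)


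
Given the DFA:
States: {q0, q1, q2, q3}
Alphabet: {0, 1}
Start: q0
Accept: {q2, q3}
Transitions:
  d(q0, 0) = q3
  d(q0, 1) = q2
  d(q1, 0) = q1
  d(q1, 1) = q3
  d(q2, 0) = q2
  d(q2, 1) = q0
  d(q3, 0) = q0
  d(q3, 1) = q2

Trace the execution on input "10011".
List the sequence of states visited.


Input: 10011
d(q0, 1) = q2
d(q2, 0) = q2
d(q2, 0) = q2
d(q2, 1) = q0
d(q0, 1) = q2


q0 -> q2 -> q2 -> q2 -> q0 -> q2


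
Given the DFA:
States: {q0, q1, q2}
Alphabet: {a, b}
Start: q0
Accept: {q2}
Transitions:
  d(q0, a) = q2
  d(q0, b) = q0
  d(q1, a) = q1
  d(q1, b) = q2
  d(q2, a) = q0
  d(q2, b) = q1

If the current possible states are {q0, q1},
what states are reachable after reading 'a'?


Apply transition on 'a' from each current state:
  d(q0, a) = q2
  d(q1, a) = q1

{q1, q2}


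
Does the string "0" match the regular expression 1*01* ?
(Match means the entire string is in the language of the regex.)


|string| = 1; first = '0'; last = '0'

Yes, "0" matches 1*01*


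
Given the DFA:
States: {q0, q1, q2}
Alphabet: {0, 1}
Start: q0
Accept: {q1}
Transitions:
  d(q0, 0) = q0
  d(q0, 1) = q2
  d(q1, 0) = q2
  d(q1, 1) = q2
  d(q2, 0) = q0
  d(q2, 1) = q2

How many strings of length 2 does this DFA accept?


Enumerating all length-2 strings:
  "00" -> q0 [reject]
  "01" -> q2 [reject]
  "10" -> q0 [reject]
  "11" -> q2 [reject]

0 out of 4


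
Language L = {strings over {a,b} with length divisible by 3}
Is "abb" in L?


length = 3; 3 mod 3 = 0

Yes, "abb" is in L


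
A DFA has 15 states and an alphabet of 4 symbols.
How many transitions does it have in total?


Each state has exactly one transition per symbol.
15 * 4 = 60

60


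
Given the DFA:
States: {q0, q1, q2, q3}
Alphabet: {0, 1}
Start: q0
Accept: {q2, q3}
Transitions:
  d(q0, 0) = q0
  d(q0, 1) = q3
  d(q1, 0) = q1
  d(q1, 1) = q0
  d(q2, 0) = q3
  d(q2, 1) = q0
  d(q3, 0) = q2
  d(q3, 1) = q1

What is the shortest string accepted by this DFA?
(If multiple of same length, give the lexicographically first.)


BFS by string length (lex-first path to each state shown):
  len 0: q0<-""
  len 1: q0<-"0", q3<-"1"
Found accept state at length 1.

"1"


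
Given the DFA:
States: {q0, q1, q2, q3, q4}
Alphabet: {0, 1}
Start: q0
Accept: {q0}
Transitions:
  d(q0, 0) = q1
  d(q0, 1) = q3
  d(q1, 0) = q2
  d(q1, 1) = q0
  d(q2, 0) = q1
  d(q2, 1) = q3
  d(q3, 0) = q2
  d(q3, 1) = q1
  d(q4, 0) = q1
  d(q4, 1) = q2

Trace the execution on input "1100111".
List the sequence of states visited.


Input: 1100111
d(q0, 1) = q3
d(q3, 1) = q1
d(q1, 0) = q2
d(q2, 0) = q1
d(q1, 1) = q0
d(q0, 1) = q3
d(q3, 1) = q1


q0 -> q3 -> q1 -> q2 -> q1 -> q0 -> q3 -> q1


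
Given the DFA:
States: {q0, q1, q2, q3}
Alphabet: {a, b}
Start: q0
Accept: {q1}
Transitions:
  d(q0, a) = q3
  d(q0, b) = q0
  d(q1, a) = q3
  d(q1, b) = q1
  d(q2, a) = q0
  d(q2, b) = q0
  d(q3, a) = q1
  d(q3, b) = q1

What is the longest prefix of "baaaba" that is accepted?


Run the DFA, marking each prefix where the state is accepting:
  "" -> q0 [reject]
  "b" -> q0 [reject]
  "ba" -> q3 [reject]
  "baa" -> q1 [accept]
  "baaa" -> q3 [reject]
  "baaab" -> q1 [accept]
  "baaaba" -> q3 [reject]

"baaab"


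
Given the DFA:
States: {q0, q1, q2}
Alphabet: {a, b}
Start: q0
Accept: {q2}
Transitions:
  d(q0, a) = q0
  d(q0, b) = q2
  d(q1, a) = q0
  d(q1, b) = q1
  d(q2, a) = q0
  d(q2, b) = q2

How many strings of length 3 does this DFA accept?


Enumerating all length-3 strings:
  "aaa" -> q0 [reject]
  "aab" -> q2 [accept]
  "aba" -> q0 [reject]
  "abb" -> q2 [accept]
  "baa" -> q0 [reject]
  "bab" -> q2 [accept]
  "bba" -> q0 [reject]
  "bbb" -> q2 [accept]

4 out of 8


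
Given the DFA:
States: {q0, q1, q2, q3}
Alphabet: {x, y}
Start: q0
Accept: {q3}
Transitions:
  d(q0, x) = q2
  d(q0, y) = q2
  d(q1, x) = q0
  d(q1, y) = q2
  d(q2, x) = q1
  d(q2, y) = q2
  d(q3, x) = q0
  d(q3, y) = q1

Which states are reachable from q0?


BFS from q0:
  layer 0: {q0}
  layer 1: {q2}
  layer 2: {q1}

{q0, q1, q2}


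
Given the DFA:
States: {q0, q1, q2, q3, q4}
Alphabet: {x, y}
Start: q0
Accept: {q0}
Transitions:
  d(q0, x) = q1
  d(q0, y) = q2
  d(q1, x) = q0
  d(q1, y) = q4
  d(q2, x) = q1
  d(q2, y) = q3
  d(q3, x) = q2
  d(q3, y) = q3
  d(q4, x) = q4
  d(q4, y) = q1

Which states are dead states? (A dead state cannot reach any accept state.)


Forward reachability from each state:
  q0 -> reaches accept state q0 (live)
  q1 -> reaches accept state q0 (live)
  q2 -> reaches accept state q0 (live)
  q3 -> reaches accept state q0 (live)
  q4 -> reaches accept state q0 (live)

None (all states can reach an accept state)


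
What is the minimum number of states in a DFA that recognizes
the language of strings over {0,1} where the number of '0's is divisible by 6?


States track (count of '0') mod 6.
Need 6 states: one per remainder 0..5; accept = remainder 0.

6


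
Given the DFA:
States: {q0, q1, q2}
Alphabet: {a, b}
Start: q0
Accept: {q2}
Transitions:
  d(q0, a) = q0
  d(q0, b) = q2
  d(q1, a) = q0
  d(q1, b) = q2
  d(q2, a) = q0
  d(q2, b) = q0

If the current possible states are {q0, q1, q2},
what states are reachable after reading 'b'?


Apply transition on 'b' from each current state:
  d(q0, b) = q2
  d(q1, b) = q2
  d(q2, b) = q0

{q0, q2}


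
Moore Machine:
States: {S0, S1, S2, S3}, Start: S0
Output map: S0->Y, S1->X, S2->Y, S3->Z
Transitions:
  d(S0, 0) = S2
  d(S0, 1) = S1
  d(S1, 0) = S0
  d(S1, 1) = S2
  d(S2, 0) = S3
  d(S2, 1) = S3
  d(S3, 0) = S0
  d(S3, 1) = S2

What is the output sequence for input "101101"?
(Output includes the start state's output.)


Start: S0 (output Y)
  --1--> S1 (output X)
  --0--> S0 (output Y)
  --1--> S1 (output X)
  --1--> S2 (output Y)
  --0--> S3 (output Z)
  --1--> S2 (output Y)

"YXYXYZY"


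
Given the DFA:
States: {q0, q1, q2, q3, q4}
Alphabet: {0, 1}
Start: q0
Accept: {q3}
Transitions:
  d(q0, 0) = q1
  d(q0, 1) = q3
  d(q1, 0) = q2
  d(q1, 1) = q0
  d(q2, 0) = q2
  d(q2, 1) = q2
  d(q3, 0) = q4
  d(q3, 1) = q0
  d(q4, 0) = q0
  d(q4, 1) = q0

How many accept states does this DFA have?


Accept states listed: {q3}
Counting: q3(1)

1


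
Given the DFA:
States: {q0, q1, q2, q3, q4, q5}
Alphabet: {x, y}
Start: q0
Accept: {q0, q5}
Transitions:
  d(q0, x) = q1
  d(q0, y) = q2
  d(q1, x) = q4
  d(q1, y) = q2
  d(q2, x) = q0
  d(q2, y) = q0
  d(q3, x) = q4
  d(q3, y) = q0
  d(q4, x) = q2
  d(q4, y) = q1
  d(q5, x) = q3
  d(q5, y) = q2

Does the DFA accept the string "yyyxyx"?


Trace: q0 -> q2 -> q0 -> q2 -> q0 -> q2 -> q0
Final state: q0
Accept states: {q0, q5}

Yes, accepted (final state q0 is an accept state)


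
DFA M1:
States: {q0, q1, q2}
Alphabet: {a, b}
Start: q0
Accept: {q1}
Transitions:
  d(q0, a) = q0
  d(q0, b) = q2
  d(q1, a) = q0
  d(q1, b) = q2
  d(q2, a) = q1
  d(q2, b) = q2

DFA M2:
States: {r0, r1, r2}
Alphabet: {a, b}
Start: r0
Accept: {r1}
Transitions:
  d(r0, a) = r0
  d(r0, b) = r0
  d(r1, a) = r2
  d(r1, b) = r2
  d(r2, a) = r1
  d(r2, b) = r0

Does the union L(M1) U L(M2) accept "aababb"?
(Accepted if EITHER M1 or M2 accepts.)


M1: final=q2 accepted=False
M2: final=r0 accepted=False

No, union rejects (neither accepts)


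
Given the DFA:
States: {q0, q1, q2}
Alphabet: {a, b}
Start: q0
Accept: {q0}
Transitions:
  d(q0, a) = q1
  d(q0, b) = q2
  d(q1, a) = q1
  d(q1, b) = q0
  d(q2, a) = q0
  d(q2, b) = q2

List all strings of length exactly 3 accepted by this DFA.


All strings of length 3: 8 total
Accepted: 2

"aab", "bba"


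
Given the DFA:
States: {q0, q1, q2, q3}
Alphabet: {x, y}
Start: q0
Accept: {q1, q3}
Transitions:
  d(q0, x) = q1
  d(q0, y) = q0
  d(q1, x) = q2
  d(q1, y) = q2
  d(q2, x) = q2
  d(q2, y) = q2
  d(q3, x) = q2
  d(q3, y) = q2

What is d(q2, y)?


Looking up transition d(q2, y)

q2


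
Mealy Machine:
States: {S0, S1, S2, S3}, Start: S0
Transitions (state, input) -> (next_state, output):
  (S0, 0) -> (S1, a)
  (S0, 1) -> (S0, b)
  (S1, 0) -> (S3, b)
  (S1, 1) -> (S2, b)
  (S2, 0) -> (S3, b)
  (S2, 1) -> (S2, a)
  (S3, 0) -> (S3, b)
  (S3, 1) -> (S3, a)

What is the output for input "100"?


Step-by-step:
  (S0, 1) -> (S0, b)
  (S0, 0) -> (S1, a)
  (S1, 0) -> (S3, b)

"bab"


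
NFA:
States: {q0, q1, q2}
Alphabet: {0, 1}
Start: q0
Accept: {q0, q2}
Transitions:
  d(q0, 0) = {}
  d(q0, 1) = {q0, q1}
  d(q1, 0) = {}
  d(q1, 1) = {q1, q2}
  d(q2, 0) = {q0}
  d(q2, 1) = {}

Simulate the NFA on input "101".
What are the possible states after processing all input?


Start: {q0}
  --1--> {q0, q1}
  --0--> {}
  --1--> {}

{} (empty set, no valid transitions)


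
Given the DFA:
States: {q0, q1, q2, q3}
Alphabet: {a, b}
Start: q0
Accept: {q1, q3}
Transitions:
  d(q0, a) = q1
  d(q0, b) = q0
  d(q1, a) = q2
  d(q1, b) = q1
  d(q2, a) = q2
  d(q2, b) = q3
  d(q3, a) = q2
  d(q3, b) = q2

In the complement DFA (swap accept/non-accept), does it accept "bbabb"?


Trace: q0 -> q0 -> q0 -> q1 -> q1 -> q1
Final: q1
Original accept: {q1, q3}
Complement: q1 is in original accept

No, complement rejects (original accepts)


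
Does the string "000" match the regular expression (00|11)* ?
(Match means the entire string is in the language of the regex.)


|string| = 3; first = '0'; last = '0'

No, "000" does not match (00|11)*


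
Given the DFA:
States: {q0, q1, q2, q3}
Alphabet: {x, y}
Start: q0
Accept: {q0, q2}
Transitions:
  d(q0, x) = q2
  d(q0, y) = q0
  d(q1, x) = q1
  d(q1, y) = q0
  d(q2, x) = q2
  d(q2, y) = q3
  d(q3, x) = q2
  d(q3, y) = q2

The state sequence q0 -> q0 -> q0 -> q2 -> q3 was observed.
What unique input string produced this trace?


Trace back each transition to find the symbol:
  q0 --[y]--> q0
  q0 --[y]--> q0
  q0 --[x]--> q2
  q2 --[y]--> q3

"yyxy"


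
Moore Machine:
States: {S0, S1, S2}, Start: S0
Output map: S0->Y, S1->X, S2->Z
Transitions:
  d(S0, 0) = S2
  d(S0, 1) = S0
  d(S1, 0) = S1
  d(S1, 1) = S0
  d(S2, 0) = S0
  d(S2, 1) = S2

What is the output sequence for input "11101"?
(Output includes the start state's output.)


Start: S0 (output Y)
  --1--> S0 (output Y)
  --1--> S0 (output Y)
  --1--> S0 (output Y)
  --0--> S2 (output Z)
  --1--> S2 (output Z)

"YYYYZZ"


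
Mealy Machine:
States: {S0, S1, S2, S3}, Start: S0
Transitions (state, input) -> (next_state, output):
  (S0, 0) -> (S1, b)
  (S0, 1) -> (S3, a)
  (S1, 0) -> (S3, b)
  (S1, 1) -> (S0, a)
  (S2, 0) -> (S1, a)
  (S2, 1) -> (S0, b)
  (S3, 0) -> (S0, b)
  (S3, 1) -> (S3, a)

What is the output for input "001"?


Step-by-step:
  (S0, 0) -> (S1, b)
  (S1, 0) -> (S3, b)
  (S3, 1) -> (S3, a)

"bba"


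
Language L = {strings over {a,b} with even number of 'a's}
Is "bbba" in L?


count('a') = 1; 1 mod 2 = 1

No, "bbba" is not in L


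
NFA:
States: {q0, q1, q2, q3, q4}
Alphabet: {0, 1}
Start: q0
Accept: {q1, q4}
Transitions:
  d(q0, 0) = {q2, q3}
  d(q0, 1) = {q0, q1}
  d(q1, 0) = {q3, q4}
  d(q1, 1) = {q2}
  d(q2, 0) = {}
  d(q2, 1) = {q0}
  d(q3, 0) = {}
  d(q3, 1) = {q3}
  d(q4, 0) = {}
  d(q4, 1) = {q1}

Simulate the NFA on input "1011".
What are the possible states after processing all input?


Start: {q0}
  --1--> {q0, q1}
  --0--> {q2, q3, q4}
  --1--> {q0, q1, q3}
  --1--> {q0, q1, q2, q3}

{q0, q1, q2, q3}


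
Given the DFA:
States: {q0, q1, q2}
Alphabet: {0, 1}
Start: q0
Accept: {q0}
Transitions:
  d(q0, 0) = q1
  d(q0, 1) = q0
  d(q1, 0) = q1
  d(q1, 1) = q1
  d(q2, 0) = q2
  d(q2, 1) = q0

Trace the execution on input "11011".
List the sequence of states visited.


Input: 11011
d(q0, 1) = q0
d(q0, 1) = q0
d(q0, 0) = q1
d(q1, 1) = q1
d(q1, 1) = q1


q0 -> q0 -> q0 -> q1 -> q1 -> q1


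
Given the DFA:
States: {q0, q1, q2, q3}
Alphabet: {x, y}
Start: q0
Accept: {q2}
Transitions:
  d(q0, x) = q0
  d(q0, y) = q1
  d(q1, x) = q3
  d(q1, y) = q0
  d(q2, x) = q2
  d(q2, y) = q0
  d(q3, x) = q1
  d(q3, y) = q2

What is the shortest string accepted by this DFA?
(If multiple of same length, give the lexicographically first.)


BFS by string length (lex-first path to each state shown):
  len 0: q0<-""
  len 1: q0<-"x", q1<-"y"
  len 2: q0<-"xx", q1<-"xy", q3<-"yx"
  len 3: q0<-"xxx", q1<-"xxy", q2<-"yxy", q3<-"xyx"
Found accept state at length 3.

"yxy"


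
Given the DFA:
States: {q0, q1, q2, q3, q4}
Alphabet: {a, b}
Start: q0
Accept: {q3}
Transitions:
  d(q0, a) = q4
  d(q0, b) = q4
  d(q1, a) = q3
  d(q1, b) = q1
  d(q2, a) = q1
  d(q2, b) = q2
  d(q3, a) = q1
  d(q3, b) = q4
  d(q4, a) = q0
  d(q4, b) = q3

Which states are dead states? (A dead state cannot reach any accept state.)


Forward reachability from each state:
  q0 -> reaches accept state q3 (live)
  q1 -> reaches accept state q3 (live)
  q2 -> reaches accept state q3 (live)
  q3 -> reaches accept state q3 (live)
  q4 -> reaches accept state q3 (live)

None (all states can reach an accept state)


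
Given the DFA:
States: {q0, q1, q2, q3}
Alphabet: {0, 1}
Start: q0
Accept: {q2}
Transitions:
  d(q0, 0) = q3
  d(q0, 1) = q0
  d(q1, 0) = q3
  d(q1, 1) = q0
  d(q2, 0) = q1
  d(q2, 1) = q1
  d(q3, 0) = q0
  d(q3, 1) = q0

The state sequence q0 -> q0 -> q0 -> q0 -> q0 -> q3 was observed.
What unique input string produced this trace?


Trace back each transition to find the symbol:
  q0 --[1]--> q0
  q0 --[1]--> q0
  q0 --[1]--> q0
  q0 --[1]--> q0
  q0 --[0]--> q3

"11110"


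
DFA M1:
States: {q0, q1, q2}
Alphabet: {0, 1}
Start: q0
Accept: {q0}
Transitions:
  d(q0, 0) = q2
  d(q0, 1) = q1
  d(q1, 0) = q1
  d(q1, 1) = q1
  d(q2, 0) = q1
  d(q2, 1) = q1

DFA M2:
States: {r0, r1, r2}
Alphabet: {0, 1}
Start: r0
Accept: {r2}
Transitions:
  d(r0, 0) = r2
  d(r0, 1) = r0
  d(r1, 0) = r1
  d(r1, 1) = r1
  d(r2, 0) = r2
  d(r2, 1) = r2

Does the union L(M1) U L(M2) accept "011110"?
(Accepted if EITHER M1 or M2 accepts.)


M1: final=q1 accepted=False
M2: final=r2 accepted=True

Yes, union accepts


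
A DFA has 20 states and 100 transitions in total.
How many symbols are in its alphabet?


Each state has exactly one transition per symbol.
|alphabet| = transitions / states = 100 / 20 = 5

5


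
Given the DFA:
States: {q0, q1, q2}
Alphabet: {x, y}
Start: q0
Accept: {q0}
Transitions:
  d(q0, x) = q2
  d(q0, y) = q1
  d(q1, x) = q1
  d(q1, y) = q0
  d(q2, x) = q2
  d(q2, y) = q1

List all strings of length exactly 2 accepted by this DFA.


All strings of length 2: 4 total
Accepted: 1

"yy"


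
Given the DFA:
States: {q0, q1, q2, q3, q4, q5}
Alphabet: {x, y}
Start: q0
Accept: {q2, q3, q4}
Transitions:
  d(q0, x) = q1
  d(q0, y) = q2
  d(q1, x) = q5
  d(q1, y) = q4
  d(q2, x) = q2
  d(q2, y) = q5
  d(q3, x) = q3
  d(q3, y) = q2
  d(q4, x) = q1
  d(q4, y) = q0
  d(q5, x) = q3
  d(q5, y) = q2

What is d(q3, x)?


Looking up transition d(q3, x)

q3


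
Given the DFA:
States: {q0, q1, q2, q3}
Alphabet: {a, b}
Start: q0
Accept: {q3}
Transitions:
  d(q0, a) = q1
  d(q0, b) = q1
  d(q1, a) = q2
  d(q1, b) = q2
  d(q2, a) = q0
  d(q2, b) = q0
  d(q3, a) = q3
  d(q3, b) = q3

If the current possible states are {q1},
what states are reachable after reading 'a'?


Apply transition on 'a' from each current state:
  d(q1, a) = q2

{q2}


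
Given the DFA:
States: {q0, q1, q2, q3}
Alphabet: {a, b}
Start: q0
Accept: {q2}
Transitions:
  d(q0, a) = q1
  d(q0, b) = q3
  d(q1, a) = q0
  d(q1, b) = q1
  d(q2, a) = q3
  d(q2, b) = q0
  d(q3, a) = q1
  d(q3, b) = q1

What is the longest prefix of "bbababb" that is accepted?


Run the DFA, marking each prefix where the state is accepting:
  "" -> q0 [reject]
  "b" -> q3 [reject]
  "bb" -> q1 [reject]
  "bba" -> q0 [reject]
  "bbab" -> q3 [reject]
  "bbaba" -> q1 [reject]
  "bbabab" -> q1 [reject]
  "bbababb" -> q1 [reject]

No prefix is accepted


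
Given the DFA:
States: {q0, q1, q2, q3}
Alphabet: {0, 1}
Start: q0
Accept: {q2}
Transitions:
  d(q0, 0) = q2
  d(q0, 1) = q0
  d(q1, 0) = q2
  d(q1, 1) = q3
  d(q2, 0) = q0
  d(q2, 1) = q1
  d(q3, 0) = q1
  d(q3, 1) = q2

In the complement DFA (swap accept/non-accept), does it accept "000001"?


Trace: q0 -> q2 -> q0 -> q2 -> q0 -> q2 -> q1
Final: q1
Original accept: {q2}
Complement: q1 is not in original accept

Yes, complement accepts (original rejects)


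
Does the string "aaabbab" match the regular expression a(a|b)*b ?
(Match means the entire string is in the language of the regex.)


|string| = 7; first = 'a'; last = 'b'

Yes, "aaabbab" matches a(a|b)*b


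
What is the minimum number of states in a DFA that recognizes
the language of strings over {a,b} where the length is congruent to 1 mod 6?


States track (length) mod 6.
Need 6 states: one per remainder 0..5; accept = remainder 1.

6


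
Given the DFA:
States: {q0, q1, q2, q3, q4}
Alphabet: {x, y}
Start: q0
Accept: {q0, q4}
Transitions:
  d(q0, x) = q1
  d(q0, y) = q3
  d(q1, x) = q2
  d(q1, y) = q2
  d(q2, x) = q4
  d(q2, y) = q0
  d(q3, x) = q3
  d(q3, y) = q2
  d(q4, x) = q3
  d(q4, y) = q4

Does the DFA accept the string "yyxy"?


Trace: q0 -> q3 -> q2 -> q4 -> q4
Final state: q4
Accept states: {q0, q4}

Yes, accepted (final state q4 is an accept state)


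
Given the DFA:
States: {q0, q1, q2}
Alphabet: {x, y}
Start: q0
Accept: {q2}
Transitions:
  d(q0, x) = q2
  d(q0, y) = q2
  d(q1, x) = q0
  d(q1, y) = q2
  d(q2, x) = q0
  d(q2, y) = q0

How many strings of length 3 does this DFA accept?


Enumerating all length-3 strings:
  "xxx" -> q2 [accept]
  "xxy" -> q2 [accept]
  "xyx" -> q2 [accept]
  "xyy" -> q2 [accept]
  "yxx" -> q2 [accept]
  "yxy" -> q2 [accept]
  "yyx" -> q2 [accept]
  "yyy" -> q2 [accept]

8 out of 8


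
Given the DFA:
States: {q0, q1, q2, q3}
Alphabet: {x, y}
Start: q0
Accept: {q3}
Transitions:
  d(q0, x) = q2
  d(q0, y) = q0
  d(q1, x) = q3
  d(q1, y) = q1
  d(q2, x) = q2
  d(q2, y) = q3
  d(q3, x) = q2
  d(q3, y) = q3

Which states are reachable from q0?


BFS from q0:
  layer 0: {q0}
  layer 1: {q2}
  layer 2: {q3}

{q0, q2, q3}


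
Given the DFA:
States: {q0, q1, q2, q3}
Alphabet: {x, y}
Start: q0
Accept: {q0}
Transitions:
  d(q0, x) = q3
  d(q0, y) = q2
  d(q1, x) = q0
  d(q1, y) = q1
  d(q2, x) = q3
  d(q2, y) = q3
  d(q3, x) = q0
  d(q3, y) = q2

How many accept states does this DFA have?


Accept states listed: {q0}
Counting: q0(1)

1


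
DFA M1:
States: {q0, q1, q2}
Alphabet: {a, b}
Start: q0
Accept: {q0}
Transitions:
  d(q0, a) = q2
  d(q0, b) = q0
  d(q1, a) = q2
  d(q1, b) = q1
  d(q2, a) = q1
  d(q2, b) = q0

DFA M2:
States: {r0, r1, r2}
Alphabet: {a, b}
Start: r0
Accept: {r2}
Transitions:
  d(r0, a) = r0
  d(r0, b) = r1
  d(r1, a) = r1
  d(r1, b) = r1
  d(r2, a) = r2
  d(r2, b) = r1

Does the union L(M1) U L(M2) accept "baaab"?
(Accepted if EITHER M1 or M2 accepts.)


M1: final=q0 accepted=True
M2: final=r1 accepted=False

Yes, union accepts


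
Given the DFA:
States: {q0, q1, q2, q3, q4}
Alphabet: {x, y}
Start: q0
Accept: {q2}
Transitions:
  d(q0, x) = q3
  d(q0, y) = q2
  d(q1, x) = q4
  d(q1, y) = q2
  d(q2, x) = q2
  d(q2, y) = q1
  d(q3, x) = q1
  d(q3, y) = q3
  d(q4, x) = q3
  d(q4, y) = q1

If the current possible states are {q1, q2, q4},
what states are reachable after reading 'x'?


Apply transition on 'x' from each current state:
  d(q1, x) = q4
  d(q2, x) = q2
  d(q4, x) = q3

{q2, q3, q4}


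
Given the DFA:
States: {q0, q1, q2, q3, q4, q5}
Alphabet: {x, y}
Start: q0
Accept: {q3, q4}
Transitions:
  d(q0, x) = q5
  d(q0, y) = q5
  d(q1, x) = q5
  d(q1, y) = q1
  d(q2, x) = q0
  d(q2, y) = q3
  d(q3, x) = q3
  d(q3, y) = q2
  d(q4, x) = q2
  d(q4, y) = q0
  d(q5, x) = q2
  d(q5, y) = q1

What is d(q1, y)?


Looking up transition d(q1, y)

q1


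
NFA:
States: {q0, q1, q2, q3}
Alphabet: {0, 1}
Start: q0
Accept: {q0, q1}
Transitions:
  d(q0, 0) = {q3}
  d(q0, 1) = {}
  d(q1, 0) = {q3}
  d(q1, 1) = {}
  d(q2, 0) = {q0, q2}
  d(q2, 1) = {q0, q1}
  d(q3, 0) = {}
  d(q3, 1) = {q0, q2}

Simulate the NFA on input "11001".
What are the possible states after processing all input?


Start: {q0}
  --1--> {}
  --1--> {}
  --0--> {}
  --0--> {}
  --1--> {}

{} (empty set, no valid transitions)


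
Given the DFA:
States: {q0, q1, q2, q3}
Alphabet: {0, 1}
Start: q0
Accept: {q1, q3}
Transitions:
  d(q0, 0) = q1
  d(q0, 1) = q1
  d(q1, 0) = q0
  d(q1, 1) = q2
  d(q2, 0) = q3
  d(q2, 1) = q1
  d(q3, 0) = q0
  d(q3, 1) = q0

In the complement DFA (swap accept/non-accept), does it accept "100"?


Trace: q0 -> q1 -> q0 -> q1
Final: q1
Original accept: {q1, q3}
Complement: q1 is in original accept

No, complement rejects (original accepts)


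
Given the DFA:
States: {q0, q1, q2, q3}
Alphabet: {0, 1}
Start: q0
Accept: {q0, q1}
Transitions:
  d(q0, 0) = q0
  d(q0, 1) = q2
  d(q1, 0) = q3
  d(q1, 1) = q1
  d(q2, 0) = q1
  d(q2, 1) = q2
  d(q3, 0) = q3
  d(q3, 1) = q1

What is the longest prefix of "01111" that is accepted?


Run the DFA, marking each prefix where the state is accepting:
  "" -> q0 [accept]
  "0" -> q0 [accept]
  "01" -> q2 [reject]
  "011" -> q2 [reject]
  "0111" -> q2 [reject]
  "01111" -> q2 [reject]

"0"


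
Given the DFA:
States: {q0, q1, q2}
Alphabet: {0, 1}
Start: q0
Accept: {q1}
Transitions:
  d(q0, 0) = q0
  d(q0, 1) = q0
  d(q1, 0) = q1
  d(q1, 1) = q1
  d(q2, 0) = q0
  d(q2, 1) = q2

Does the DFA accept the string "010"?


Trace: q0 -> q0 -> q0 -> q0
Final state: q0
Accept states: {q1}

No, rejected (final state q0 is not an accept state)


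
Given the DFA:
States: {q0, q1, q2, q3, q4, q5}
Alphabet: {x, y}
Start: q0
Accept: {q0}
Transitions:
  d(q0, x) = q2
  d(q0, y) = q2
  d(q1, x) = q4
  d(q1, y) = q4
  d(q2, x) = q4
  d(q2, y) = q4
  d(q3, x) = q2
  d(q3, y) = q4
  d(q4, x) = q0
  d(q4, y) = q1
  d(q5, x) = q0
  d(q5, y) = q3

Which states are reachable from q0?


BFS from q0:
  layer 0: {q0}
  layer 1: {q2}
  layer 2: {q4}
  layer 3: {q1}

{q0, q1, q2, q4}


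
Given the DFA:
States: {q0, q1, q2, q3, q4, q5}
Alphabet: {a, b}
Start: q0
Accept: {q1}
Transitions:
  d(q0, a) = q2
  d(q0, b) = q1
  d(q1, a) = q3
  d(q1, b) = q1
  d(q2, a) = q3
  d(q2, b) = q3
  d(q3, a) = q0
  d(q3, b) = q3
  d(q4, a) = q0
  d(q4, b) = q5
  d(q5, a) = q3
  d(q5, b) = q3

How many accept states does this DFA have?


Accept states listed: {q1}
Counting: q1(1)

1


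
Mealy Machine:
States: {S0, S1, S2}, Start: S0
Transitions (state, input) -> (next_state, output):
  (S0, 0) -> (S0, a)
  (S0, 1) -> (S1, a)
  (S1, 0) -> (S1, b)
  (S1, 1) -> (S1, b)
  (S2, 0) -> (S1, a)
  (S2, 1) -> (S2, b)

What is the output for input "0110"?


Step-by-step:
  (S0, 0) -> (S0, a)
  (S0, 1) -> (S1, a)
  (S1, 1) -> (S1, b)
  (S1, 0) -> (S1, b)

"aabb"


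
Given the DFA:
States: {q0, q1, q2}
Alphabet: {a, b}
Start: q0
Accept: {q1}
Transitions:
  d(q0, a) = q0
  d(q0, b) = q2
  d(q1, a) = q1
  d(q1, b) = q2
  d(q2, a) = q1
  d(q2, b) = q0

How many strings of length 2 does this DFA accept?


Enumerating all length-2 strings:
  "aa" -> q0 [reject]
  "ab" -> q2 [reject]
  "ba" -> q1 [accept]
  "bb" -> q0 [reject]

1 out of 4


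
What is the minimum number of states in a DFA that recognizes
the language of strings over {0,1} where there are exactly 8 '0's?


States: count = 0, 1, ..., 8 (that's 9 states), plus a dead state for count > 8.
Total: 9 + 1 = 10. Accept = count-8 state.

10


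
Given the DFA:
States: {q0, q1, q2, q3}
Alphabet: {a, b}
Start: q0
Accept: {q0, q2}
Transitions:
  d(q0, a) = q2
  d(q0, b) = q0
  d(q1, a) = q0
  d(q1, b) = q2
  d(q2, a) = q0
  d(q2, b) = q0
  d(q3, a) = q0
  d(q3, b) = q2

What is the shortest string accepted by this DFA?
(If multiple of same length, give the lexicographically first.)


BFS by string length (lex-first path to each state shown):
  len 0: q0<-""
Found accept state at length 0.

"" (empty string)


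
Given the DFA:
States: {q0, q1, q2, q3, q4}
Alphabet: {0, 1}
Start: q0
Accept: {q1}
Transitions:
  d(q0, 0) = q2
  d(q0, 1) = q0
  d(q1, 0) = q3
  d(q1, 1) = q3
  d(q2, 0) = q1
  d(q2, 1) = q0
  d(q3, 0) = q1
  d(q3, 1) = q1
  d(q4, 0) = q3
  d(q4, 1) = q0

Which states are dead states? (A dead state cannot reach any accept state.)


Forward reachability from each state:
  q0 -> reaches accept state q1 (live)
  q1 -> reaches accept state q1 (live)
  q2 -> reaches accept state q1 (live)
  q3 -> reaches accept state q1 (live)
  q4 -> reaches accept state q1 (live)

None (all states can reach an accept state)


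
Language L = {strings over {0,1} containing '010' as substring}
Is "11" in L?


'010' does not occur

No, "11" is not in L


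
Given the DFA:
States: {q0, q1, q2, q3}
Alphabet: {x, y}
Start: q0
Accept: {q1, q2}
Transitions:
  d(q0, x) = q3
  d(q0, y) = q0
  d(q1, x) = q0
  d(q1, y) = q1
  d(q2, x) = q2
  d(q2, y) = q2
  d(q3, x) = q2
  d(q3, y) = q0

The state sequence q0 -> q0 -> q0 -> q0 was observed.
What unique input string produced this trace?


Trace back each transition to find the symbol:
  q0 --[y]--> q0
  q0 --[y]--> q0
  q0 --[y]--> q0

"yyy"


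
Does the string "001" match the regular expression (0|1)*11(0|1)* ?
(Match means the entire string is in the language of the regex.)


|string| = 3; first = '0'; last = '1'

No, "001" does not match (0|1)*11(0|1)*


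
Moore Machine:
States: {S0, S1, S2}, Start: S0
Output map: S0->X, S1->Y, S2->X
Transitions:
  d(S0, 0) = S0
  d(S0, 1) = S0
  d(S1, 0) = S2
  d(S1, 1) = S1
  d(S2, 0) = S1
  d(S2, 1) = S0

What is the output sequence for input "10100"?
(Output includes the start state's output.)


Start: S0 (output X)
  --1--> S0 (output X)
  --0--> S0 (output X)
  --1--> S0 (output X)
  --0--> S0 (output X)
  --0--> S0 (output X)

"XXXXXX"


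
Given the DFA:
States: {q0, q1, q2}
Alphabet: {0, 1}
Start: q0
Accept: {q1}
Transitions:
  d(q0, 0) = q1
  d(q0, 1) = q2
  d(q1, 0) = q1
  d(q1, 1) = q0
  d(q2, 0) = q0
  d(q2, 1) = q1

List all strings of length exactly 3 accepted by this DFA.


All strings of length 3: 8 total
Accepted: 4

"000", "010", "100", "110"


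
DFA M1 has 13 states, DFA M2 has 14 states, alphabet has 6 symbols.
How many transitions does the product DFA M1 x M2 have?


Product DFA has 13 * 14 = 182 states.
Each has 6 transitions: 182 * 6 = 1092

1092


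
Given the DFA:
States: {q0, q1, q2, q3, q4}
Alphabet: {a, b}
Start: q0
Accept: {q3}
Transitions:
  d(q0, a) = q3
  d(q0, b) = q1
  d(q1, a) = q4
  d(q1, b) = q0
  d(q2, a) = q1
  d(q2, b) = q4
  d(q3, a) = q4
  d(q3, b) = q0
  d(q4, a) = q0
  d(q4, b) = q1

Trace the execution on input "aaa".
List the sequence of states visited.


Input: aaa
d(q0, a) = q3
d(q3, a) = q4
d(q4, a) = q0


q0 -> q3 -> q4 -> q0


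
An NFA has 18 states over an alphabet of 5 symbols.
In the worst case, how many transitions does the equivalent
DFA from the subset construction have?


Subset construction: one DFA state per subset of NFA states = 2^18 = 262144 states.
Each DFA state has 5 outgoing transitions: 262144 * 5 = 1310720

1310720


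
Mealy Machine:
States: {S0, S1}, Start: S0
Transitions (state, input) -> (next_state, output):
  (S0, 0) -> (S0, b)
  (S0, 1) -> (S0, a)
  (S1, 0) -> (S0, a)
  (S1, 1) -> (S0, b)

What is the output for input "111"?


Step-by-step:
  (S0, 1) -> (S0, a)
  (S0, 1) -> (S0, a)
  (S0, 1) -> (S0, a)

"aaa"


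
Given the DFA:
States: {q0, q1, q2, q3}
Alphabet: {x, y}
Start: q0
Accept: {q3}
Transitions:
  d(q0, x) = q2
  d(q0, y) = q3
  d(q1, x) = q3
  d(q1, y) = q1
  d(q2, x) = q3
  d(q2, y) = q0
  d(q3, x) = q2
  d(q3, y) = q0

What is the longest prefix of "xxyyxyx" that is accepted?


Run the DFA, marking each prefix where the state is accepting:
  "" -> q0 [reject]
  "x" -> q2 [reject]
  "xx" -> q3 [accept]
  "xxy" -> q0 [reject]
  "xxyy" -> q3 [accept]
  "xxyyx" -> q2 [reject]
  "xxyyxy" -> q0 [reject]
  "xxyyxyx" -> q2 [reject]

"xxyy"


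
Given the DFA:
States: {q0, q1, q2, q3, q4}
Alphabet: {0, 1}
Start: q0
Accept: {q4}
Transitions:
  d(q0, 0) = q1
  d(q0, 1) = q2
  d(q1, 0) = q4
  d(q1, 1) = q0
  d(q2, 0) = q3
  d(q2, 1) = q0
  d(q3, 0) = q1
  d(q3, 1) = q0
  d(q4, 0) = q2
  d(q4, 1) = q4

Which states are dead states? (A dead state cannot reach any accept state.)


Forward reachability from each state:
  q0 -> reaches accept state q4 (live)
  q1 -> reaches accept state q4 (live)
  q2 -> reaches accept state q4 (live)
  q3 -> reaches accept state q4 (live)
  q4 -> reaches accept state q4 (live)

None (all states can reach an accept state)


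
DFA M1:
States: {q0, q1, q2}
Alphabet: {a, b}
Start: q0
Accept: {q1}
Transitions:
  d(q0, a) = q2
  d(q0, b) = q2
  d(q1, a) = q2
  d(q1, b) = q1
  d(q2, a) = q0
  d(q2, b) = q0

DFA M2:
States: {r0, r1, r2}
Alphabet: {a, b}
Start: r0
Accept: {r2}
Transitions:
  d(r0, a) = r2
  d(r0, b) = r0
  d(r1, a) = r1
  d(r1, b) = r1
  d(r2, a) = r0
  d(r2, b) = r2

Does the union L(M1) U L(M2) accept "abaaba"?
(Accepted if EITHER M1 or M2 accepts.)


M1: final=q0 accepted=False
M2: final=r0 accepted=False

No, union rejects (neither accepts)


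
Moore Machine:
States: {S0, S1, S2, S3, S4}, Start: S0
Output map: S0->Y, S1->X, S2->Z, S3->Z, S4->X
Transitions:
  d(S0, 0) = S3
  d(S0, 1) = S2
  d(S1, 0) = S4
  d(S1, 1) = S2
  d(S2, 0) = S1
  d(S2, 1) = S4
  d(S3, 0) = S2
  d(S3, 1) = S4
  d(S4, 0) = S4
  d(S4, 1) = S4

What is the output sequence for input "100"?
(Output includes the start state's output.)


Start: S0 (output Y)
  --1--> S2 (output Z)
  --0--> S1 (output X)
  --0--> S4 (output X)

"YZXX"
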